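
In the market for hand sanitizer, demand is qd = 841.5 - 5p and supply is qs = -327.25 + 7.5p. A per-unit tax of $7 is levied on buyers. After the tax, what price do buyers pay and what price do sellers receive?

Pre-tax equilibrium: p* = 93.5, q* = 374.
Tax on buyers shifts demand to qd = 841.5 − 5(p + 7) = 806.5 - 5p.
806.5 - 5p = -327.25 + 7.5p gives seller price ps = 90.7; buyers pay pb = 90.7 + 7 = 97.7.
New quantity: q = 841.5 − 5(97.7) = 353.

Buyers pay $97.7, sellers receive $90.7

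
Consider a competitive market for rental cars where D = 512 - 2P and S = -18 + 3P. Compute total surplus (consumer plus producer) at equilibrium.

Total surplus = 37500

Equilibrium: 512 - 2P = -18 + 3P gives P* = 106, Q* = 300.
Demand choke price: P = 256; supply starts at P = 6.
CS = ½(256 − 106)(300) = 22500; PS = ½(106 − 6)(300) = 15000.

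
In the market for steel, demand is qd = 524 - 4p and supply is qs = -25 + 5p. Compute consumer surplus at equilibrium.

Consumer surplus = 9800

Equilibrium: 524 - 4p = -25 + 5p gives p* = 61, q* = 280.
Demand choke price (qd = 0): p = 131.
CS = ½(131 − 61)(280) = 9800.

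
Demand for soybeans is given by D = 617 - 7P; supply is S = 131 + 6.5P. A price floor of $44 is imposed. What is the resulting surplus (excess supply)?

Surplus = 108

Equilibrium price would be P* = 36, so the floor at 44 binds.
At P = 44: D = 309, S = 417.
Surplus = 417 − 309 = 108.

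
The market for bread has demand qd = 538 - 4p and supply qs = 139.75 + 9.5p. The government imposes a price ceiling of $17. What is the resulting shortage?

Shortage = 168.75

Equilibrium price would be p* = 29.5, so the ceiling at 17 binds.
At p = 17: qd = 538 − 4(17) = 470, qs = 139.75 + 9.5(17) = 301.25.
Shortage = 470 − 301.25 = 168.75.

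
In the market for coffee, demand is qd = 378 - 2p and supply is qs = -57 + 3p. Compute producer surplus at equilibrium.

Producer surplus = 6936

Equilibrium: 378 - 2p = -57 + 3p gives p* = 87, q* = 204.
Supply starts at p = 19 (where qs = 0).
PS = ½(87 − 19)(204) = 6936.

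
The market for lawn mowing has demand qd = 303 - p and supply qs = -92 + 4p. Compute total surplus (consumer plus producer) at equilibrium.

Total surplus = 31360

Equilibrium: 303 - p = -92 + 4p gives p* = 79, q* = 224.
Demand choke price: p = 303; supply starts at p = 23.
CS = ½(303 − 79)(224) = 25088; PS = ½(79 − 23)(224) = 6272.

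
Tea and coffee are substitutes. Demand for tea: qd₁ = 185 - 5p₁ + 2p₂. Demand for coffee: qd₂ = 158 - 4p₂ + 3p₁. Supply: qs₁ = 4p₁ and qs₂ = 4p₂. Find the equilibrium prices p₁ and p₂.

p₁ = 898/33, p₂ = 659/22

Market 1: 185 - 5p₁ + 2p₂ = 4p₁ → 9p₁ - 2p₂ = 185.
Market 2: 8p₂ - 3p₁ = 158.
Eliminating p₂: 8×(1) + 2×(2) gives 66p₁ = 1796, so p₁ = 898/33.
Back-substitute into (2): p₂ = (158 + 3×898/33) / 8 = 659/22.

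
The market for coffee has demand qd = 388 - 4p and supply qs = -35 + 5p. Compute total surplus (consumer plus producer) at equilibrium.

Equilibrium: 388 - 4p = -35 + 5p gives p* = 47, q* = 200.
Demand choke price: p = 97; supply starts at p = 7.
CS = ½(97 − 47)(200) = 5000; PS = ½(47 − 7)(200) = 4000.

Total surplus = 9000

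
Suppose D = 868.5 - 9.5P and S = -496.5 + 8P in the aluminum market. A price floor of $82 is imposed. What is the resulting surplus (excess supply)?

Surplus = 70

Equilibrium price would be P* = 78, so the floor at 82 binds.
At P = 82: D = 89.5, S = 159.5.
Surplus = 159.5 − 89.5 = 70.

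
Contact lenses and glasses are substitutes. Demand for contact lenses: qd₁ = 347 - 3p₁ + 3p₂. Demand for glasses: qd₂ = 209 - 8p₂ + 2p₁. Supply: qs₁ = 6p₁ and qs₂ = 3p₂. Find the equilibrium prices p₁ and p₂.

p₁ = 4444/93, p₂ = 2575/93

Market 1: 347 - 3p₁ + 3p₂ = 6p₁ → 9p₁ - 3p₂ = 347.
Market 2: 11p₂ - 2p₁ = 209.
Eliminating p₂: 11×(1) + 3×(2) gives 93p₁ = 4444, so p₁ = 4444/93.
Back-substitute into (2): p₂ = (209 + 2×4444/93) / 11 = 2575/93.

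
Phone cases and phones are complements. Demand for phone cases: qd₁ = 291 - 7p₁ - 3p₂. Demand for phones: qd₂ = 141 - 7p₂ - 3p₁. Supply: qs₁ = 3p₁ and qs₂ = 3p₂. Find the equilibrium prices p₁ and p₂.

p₁ = 2487/91, p₂ = 537/91

Market 1: 291 - 7p₁ - 3p₂ = 3p₁ → 10p₁ + 3p₂ = 291.
Market 2: 10p₂ + 3p₁ = 141.
Eliminating p₂: 10×(1) − 3×(2) gives 91p₁ = 2487, so p₁ = 2487/91.
Back-substitute into (2): p₂ = (141 − 3×2487/91) / 10 = 537/91.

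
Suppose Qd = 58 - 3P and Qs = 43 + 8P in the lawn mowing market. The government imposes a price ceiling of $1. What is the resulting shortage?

Equilibrium price would be P* = 15/11, so the ceiling at 1 binds.
At P = 1: Qd = 58 − 3(1) = 55, Qs = 43 + 8(1) = 51.
Shortage = 55 − 51 = 4.

Shortage = 4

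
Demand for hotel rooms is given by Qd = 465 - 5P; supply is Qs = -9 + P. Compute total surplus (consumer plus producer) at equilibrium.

Equilibrium: 465 - 5P = -9 + P gives P* = 79, Q* = 70.
Demand choke price: P = 93; supply starts at P = 9.
CS = ½(93 − 79)(70) = 490; PS = ½(79 − 9)(70) = 2450.

Total surplus = 2940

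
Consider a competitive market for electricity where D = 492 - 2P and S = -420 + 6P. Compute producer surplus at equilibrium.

Equilibrium: 492 - 2P = -420 + 6P gives P* = 114, Q* = 264.
Supply starts at P = 70 (where S = 0).
PS = ½(114 − 70)(264) = 5808.

Producer surplus = 5808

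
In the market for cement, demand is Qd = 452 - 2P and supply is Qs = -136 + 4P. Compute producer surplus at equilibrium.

Producer surplus = 8192

Equilibrium: 452 - 2P = -136 + 4P gives P* = 98, Q* = 256.
Supply starts at P = 34 (where Qs = 0).
PS = ½(98 − 34)(256) = 8192.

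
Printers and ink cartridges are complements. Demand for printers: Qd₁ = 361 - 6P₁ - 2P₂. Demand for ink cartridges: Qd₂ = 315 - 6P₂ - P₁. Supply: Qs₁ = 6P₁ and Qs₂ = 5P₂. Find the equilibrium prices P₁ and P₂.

Market 1: 361 - 6P₁ - 2P₂ = 6P₁ → 12P₁ + 2P₂ = 361.
Market 2: 11P₂ + P₁ = 315.
Eliminating P₂: 11×(1) − 2×(2) gives 130P₁ = 3341, so P₁ = 25.7.
Back-substitute into (2): P₂ = (315 − 1×25.7) / 11 = 26.3.

P₁ = 25.7, P₂ = 26.3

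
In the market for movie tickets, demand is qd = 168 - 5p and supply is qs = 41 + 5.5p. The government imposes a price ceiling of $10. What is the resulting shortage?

Shortage = 22

Equilibrium price would be p* = 254/21, so the ceiling at 10 binds.
At p = 10: qd = 168 − 5(10) = 118, qs = 41 + 5.5(10) = 96.
Shortage = 118 − 96 = 22.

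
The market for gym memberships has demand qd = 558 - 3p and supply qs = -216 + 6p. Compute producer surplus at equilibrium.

Equilibrium: 558 - 3p = -216 + 6p gives p* = 86, q* = 300.
Supply starts at p = 36 (where qs = 0).
PS = ½(86 − 36)(300) = 7500.

Producer surplus = 7500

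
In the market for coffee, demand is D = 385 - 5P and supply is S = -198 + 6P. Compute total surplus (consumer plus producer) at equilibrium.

Equilibrium: 385 - 5P = -198 + 6P gives P* = 53, Q* = 120.
Demand choke price: P = 77; supply starts at P = 33.
CS = ½(77 − 53)(120) = 1440; PS = ½(53 − 33)(120) = 1200.

Total surplus = 2640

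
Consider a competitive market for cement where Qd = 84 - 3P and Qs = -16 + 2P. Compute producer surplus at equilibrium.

Producer surplus = 144

Equilibrium: 84 - 3P = -16 + 2P gives P* = 20, Q* = 24.
Supply starts at P = 8 (where Qs = 0).
PS = ½(20 − 8)(24) = 144.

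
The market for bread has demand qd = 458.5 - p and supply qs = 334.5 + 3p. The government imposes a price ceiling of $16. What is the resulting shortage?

Shortage = 60

Equilibrium price would be p* = 31, so the ceiling at 16 binds.
At p = 16: qd = 458.5 − 1(16) = 442.5, qs = 334.5 + 3(16) = 382.5.
Shortage = 442.5 − 382.5 = 60.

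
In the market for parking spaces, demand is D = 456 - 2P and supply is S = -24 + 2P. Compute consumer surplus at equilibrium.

Consumer surplus = 11664

Equilibrium: 456 - 2P = -24 + 2P gives P* = 120, Q* = 216.
Demand choke price (D = 0): P = 228.
CS = ½(228 − 120)(216) = 11664.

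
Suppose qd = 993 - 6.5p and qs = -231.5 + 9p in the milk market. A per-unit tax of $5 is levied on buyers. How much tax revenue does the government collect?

Pre-tax equilibrium: p* = 79, q* = 479.5.
Tax on buyers shifts demand to qd = 993 − 6.5(p + 5) = 960.5 - 6.5p.
960.5 - 6.5p = -231.5 + 9p gives seller price ps = 2384/31; buyers pay pb = 2384/31 + 5 = 2539/31.
New quantity: q = 993 − 6.5(2539/31) = 28559/62.
Revenue = 5 × 28559/62 = 142795/62.

Tax revenue = 142795/62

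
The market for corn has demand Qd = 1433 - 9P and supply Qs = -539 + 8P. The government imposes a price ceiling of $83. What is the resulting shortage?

Shortage = 561

Equilibrium price would be P* = 116, so the ceiling at 83 binds.
At P = 83: Qd = 1433 − 9(83) = 686, Qs = -539 + 8(83) = 125.
Shortage = 686 − 125 = 561.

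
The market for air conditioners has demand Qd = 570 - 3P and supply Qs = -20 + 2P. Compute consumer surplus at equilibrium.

Equilibrium: 570 - 3P = -20 + 2P gives P* = 118, Q* = 216.
Demand choke price (Qd = 0): P = 190.
CS = ½(190 − 118)(216) = 7776.

Consumer surplus = 7776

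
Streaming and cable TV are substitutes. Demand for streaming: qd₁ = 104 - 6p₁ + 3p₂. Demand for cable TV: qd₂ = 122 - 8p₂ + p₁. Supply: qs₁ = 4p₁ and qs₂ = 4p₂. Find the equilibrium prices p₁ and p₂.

p₁ = 538/39, p₂ = 1324/117

Market 1: 104 - 6p₁ + 3p₂ = 4p₁ → 10p₁ - 3p₂ = 104.
Market 2: 12p₂ - p₁ = 122.
Eliminating p₂: 12×(1) + 3×(2) gives 117p₁ = 1614, so p₁ = 538/39.
Back-substitute into (2): p₂ = (122 + 1×538/39) / 12 = 1324/117.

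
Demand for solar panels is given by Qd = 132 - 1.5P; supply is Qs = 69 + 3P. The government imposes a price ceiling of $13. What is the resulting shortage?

Shortage = 4.5

Equilibrium price would be P* = 14, so the ceiling at 13 binds.
At P = 13: Qd = 132 − 1.5(13) = 112.5, Qs = 69 + 3(13) = 108.
Shortage = 112.5 − 108 = 4.5.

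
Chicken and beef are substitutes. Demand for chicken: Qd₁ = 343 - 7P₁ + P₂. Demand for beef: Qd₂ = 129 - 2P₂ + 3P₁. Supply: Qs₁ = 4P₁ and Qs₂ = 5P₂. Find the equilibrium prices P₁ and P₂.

P₁ = 1265/37, P₂ = 1224/37

Market 1: 343 - 7P₁ + P₂ = 4P₁ → 11P₁ - P₂ = 343.
Market 2: 7P₂ - 3P₁ = 129.
Eliminating P₂: 7×(1) + 1×(2) gives 74P₁ = 2530, so P₁ = 1265/37.
Back-substitute into (2): P₂ = (129 + 3×1265/37) / 7 = 1224/37.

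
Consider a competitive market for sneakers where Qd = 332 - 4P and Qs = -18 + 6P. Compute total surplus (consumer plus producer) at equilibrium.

Equilibrium: 332 - 4P = -18 + 6P gives P* = 35, Q* = 192.
Demand choke price: P = 83; supply starts at P = 3.
CS = ½(83 − 35)(192) = 4608; PS = ½(35 − 3)(192) = 3072.

Total surplus = 7680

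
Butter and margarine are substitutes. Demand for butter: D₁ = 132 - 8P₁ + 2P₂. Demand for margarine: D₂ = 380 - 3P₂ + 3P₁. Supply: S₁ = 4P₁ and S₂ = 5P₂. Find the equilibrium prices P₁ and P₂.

Market 1: 132 - 8P₁ + 2P₂ = 4P₁ → 12P₁ - 2P₂ = 132.
Market 2: 8P₂ - 3P₁ = 380.
Eliminating P₂: 8×(1) + 2×(2) gives 90P₁ = 1816, so P₁ = 908/45.
Back-substitute into (2): P₂ = (380 + 3×908/45) / 8 = 826/15.

P₁ = 908/45, P₂ = 826/15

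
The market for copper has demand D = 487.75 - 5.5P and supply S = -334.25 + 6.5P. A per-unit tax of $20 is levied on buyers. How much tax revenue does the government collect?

Pre-tax equilibrium: P* = 68.5, Q* = 111.
Tax on buyers shifts demand to D = 487.75 − 5.5(P + 20) = 377.75 - 5.5P.
377.75 - 5.5P = -334.25 + 6.5P gives seller price Ps = 178/3; buyers pay Pb = 178/3 + 20 = 238/3.
New quantity: Q = 487.75 − 5.5(238/3) = 617/12.
Revenue = 20 × 617/12 = 3085/3.

Tax revenue = 3085/3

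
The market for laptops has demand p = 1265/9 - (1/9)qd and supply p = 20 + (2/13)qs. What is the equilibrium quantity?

Set the two price expressions equal: 1265/9 - (1/9)q = 20 + (2/13)q.
1085/9 = (31/117)q, so q* = 455.
p* = 1265/9 − (1/9)(455) = 90.

q* = 455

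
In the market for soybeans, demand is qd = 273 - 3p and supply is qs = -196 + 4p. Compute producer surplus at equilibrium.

Equilibrium: 273 - 3p = -196 + 4p gives p* = 67, q* = 72.
Supply starts at p = 49 (where qs = 0).
PS = ½(67 − 49)(72) = 648.

Producer surplus = 648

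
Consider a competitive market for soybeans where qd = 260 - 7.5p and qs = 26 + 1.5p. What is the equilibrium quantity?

Set qd = qs: 260 - 7.5p = 26 + 1.5p.
234 = 9p, so p* = 26.
q* = 260 − 7.5(26) = 65.

q* = 65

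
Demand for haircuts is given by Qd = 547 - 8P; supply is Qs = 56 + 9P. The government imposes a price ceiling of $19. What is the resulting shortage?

Shortage = 168

Equilibrium price would be P* = 491/17, so the ceiling at 19 binds.
At P = 19: Qd = 547 − 8(19) = 395, Qs = 56 + 9(19) = 227.
Shortage = 395 − 227 = 168.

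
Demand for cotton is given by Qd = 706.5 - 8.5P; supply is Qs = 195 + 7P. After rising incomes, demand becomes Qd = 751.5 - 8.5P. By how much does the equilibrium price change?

ΔP = 90/31

Original equilibrium: P* = 33, Q* = 426.
New equilibrium: 751.5 - 8.5P = 195 + 7P, so 556.5 = 15.5P and P' = 1113/31; Q' = 751.5 − 8.5(1113/31) = 13836/31.
Change in price: 1113/31 − 33 = 90/31.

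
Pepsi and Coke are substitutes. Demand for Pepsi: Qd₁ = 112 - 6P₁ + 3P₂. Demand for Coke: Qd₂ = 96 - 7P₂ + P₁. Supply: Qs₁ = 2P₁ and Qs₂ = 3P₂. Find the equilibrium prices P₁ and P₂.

Market 1: 112 - 6P₁ + 3P₂ = 2P₁ → 8P₁ - 3P₂ = 112.
Market 2: 10P₂ - P₁ = 96.
Eliminating P₂: 10×(1) + 3×(2) gives 77P₁ = 1408, so P₁ = 128/7.
Back-substitute into (2): P₂ = (96 + 1×128/7) / 10 = 80/7.

P₁ = 128/7, P₂ = 80/7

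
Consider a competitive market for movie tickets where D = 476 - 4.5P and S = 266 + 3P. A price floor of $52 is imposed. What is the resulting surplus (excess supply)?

Surplus = 180

Equilibrium price would be P* = 28, so the floor at 52 binds.
At P = 52: D = 242, S = 422.
Surplus = 422 − 242 = 180.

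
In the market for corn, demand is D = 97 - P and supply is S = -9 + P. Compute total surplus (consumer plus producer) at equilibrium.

Total surplus = 1936

Equilibrium: 97 - P = -9 + P gives P* = 53, Q* = 44.
Demand choke price: P = 97; supply starts at P = 9.
CS = ½(97 − 53)(44) = 968; PS = ½(53 − 9)(44) = 968.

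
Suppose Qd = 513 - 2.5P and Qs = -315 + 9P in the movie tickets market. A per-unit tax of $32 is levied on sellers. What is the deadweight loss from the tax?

Pre-tax equilibrium: P* = 72, Q* = 333.
Tax on sellers shifts supply to Qs = -315 + 9(P − 32) = -603 + 9P.
513 - 2.5P = -603 + 9P gives buyer price Pb = 2232/23; sellers receive Ps = 2232/23 − 32 = 1496/23.
New quantity: Q = 513 − 2.5(2232/23) = 6219/23.
DWL = ½ × 32 × (333 − 6219/23) = 23040/23.

Deadweight loss = 23040/23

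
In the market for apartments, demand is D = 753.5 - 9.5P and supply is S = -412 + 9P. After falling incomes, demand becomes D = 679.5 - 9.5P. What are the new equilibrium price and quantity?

Original equilibrium: P* = 63, Q* = 155.
New equilibrium: 679.5 - 9.5P = -412 + 9P, so 1091.5 = 18.5P and P' = 59; Q' = 679.5 − 9.5(59) = 119.

P' = 59, Q' = 119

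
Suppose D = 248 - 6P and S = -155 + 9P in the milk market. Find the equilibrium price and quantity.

P* = 403/15, Q* = 86.8

Set D = S: 248 - 6P = -155 + 9P.
403 = 15P, so P* = 403/15.
Q* = 248 − 6(403/15) = 86.8.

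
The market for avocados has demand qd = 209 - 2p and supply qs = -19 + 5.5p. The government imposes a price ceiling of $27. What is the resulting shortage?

Equilibrium price would be p* = 30.4, so the ceiling at 27 binds.
At p = 27: qd = 209 − 2(27) = 155, qs = -19 + 5.5(27) = 129.5.
Shortage = 155 − 129.5 = 25.5.

Shortage = 25.5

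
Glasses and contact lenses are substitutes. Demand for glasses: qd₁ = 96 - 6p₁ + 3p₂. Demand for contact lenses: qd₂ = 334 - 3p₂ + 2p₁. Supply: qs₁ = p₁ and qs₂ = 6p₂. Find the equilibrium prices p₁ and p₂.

p₁ = 622/19, p₂ = 2530/57

Market 1: 96 - 6p₁ + 3p₂ = p₁ → 7p₁ - 3p₂ = 96.
Market 2: 9p₂ - 2p₁ = 334.
Eliminating p₂: 9×(1) + 3×(2) gives 57p₁ = 1866, so p₁ = 622/19.
Back-substitute into (2): p₂ = (334 + 2×622/19) / 9 = 2530/57.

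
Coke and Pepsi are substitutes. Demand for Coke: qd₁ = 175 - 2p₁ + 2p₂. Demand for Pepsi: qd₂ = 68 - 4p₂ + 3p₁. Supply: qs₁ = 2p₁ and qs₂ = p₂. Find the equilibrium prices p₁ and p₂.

p₁ = 1011/14, p₂ = 797/14

Market 1: 175 - 2p₁ + 2p₂ = 2p₁ → 4p₁ - 2p₂ = 175.
Market 2: 5p₂ - 3p₁ = 68.
Eliminating p₂: 5×(1) + 2×(2) gives 14p₁ = 1011, so p₁ = 1011/14.
Back-substitute into (2): p₂ = (68 + 3×1011/14) / 5 = 797/14.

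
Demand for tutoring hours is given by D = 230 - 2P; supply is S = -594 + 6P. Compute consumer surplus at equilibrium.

Consumer surplus = 144

Equilibrium: 230 - 2P = -594 + 6P gives P* = 103, Q* = 24.
Demand choke price (D = 0): P = 115.
CS = ½(115 − 103)(24) = 144.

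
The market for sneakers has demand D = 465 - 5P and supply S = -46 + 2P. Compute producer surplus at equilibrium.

Producer surplus = 2500

Equilibrium: 465 - 5P = -46 + 2P gives P* = 73, Q* = 100.
Supply starts at P = 23 (where S = 0).
PS = ½(73 − 23)(100) = 2500.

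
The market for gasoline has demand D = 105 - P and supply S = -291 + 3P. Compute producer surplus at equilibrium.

Equilibrium: 105 - P = -291 + 3P gives P* = 99, Q* = 6.
Supply starts at P = 97 (where S = 0).
PS = ½(99 − 97)(6) = 6.

Producer surplus = 6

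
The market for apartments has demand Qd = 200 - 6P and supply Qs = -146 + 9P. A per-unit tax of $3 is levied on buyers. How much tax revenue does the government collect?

Pre-tax equilibrium: P* = 346/15, Q* = 61.6.
Tax on buyers shifts demand to Qd = 200 − 6(P + 3) = 182 - 6P.
182 - 6P = -146 + 9P gives seller price Ps = 328/15; buyers pay Pb = 328/15 + 3 = 373/15.
New quantity: Q = 200 − 6(373/15) = 50.8.
Revenue = 3 × 50.8 = 152.4.

Tax revenue = 152.4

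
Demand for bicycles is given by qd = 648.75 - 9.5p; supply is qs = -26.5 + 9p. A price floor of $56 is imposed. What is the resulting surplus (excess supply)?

Equilibrium price would be p* = 36.5, so the floor at 56 binds.
At p = 56: qd = 116.75, qs = 477.5.
Surplus = 477.5 − 116.75 = 360.75.

Surplus = 360.75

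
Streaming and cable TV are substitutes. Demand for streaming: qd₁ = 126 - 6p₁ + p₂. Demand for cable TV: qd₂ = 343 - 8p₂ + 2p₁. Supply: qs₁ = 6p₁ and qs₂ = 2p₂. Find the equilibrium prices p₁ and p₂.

p₁ = 1603/118, p₂ = 2184/59

Market 1: 126 - 6p₁ + p₂ = 6p₁ → 12p₁ - p₂ = 126.
Market 2: 10p₂ - 2p₁ = 343.
Eliminating p₂: 10×(1) + 1×(2) gives 118p₁ = 1603, so p₁ = 1603/118.
Back-substitute into (2): p₂ = (343 + 2×1603/118) / 10 = 2184/59.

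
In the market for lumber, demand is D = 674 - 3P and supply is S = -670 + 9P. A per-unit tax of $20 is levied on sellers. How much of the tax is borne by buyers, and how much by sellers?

Pre-tax equilibrium: P* = 112, Q* = 338.
Tax on sellers shifts supply to S = -670 + 9(P − 20) = -850 + 9P.
674 - 3P = -850 + 9P gives buyer price Pb = 127; sellers receive Ps = 127 − 20 = 107.
New quantity: Q = 674 − 3(127) = 293.
Buyer burden = 127 − 112 = 15; seller burden = 112 − 107 = 5.

Buyers bear $15, sellers bear $5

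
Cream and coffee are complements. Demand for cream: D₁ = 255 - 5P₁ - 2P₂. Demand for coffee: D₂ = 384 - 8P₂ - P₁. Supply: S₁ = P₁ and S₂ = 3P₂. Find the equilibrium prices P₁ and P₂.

Market 1: 255 - 5P₁ - 2P₂ = P₁ → 6P₁ + 2P₂ = 255.
Market 2: 11P₂ + P₁ = 384.
Eliminating P₂: 11×(1) − 2×(2) gives 64P₁ = 2037, so P₁ = 31.828125.
Back-substitute into (2): P₂ = (384 − 1×31.828125) / 11 = 32.015625.

P₁ = 31.828125, P₂ = 32.015625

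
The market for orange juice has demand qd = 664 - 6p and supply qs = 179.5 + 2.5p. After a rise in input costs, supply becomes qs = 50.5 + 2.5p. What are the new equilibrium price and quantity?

Original equilibrium: p* = 57, q* = 322.
New equilibrium: 664 - 6p = 50.5 + 2.5p, so 613.5 = 8.5p and p' = 1227/17; q' = 664 − 6(1227/17) = 3926/17.

p' = 1227/17, q' = 3926/17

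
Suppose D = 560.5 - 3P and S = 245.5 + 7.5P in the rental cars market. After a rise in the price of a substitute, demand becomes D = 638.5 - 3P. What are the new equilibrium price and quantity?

Original equilibrium: P* = 30, Q* = 470.5.
New equilibrium: 638.5 - 3P = 245.5 + 7.5P, so 393 = 10.5P and P' = 262/7; Q' = 638.5 − 3(262/7) = 7367/14.

P' = 262/7, Q' = 7367/14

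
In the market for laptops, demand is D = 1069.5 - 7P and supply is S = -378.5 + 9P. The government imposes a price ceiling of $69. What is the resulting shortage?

Equilibrium price would be P* = 90.5, so the ceiling at 69 binds.
At P = 69: D = 1069.5 − 7(69) = 586.5, S = -378.5 + 9(69) = 242.5.
Shortage = 586.5 − 242.5 = 344.

Shortage = 344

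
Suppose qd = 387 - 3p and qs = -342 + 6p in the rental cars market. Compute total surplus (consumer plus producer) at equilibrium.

Total surplus = 5184

Equilibrium: 387 - 3p = -342 + 6p gives p* = 81, q* = 144.
Demand choke price: p = 129; supply starts at p = 57.
CS = ½(129 − 81)(144) = 3456; PS = ½(81 − 57)(144) = 1728.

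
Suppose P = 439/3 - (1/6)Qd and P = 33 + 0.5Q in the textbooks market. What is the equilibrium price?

Set the two price expressions equal: 439/3 - (1/6)Q = 33 + 0.5Q.
340/3 = (2/3)Q, so Q* = 170.
P* = 439/3 − (1/6)(170) = 118.

P* = 118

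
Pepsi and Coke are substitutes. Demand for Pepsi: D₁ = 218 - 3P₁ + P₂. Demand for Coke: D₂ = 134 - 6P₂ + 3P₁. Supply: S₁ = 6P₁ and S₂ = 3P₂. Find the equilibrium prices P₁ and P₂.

P₁ = 1048/39, P₂ = 310/13

Market 1: 218 - 3P₁ + P₂ = 6P₁ → 9P₁ - P₂ = 218.
Market 2: 9P₂ - 3P₁ = 134.
Eliminating P₂: 9×(1) + 1×(2) gives 78P₁ = 2096, so P₁ = 1048/39.
Back-substitute into (2): P₂ = (134 + 3×1048/39) / 9 = 310/13.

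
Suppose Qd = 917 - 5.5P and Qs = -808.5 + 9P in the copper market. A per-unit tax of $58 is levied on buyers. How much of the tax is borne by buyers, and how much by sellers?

Buyers bear $36, sellers bear $22

Pre-tax equilibrium: P* = 119, Q* = 262.5.
Tax on buyers shifts demand to Qd = 917 − 5.5(P + 58) = 598 - 5.5P.
598 - 5.5P = -808.5 + 9P gives seller price Ps = 97; buyers pay Pb = 97 + 58 = 155.
New quantity: Q = 917 − 5.5(155) = 64.5.
Buyer burden = 155 − 119 = 36; seller burden = 119 − 97 = 22.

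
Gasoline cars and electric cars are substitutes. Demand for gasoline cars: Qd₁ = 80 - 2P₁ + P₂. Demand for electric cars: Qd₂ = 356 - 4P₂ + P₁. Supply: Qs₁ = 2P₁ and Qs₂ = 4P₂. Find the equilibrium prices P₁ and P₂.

P₁ = 996/31, P₂ = 1504/31

Market 1: 80 - 2P₁ + P₂ = 2P₁ → 4P₁ - P₂ = 80.
Market 2: 8P₂ - P₁ = 356.
Eliminating P₂: 8×(1) + 1×(2) gives 31P₁ = 996, so P₁ = 996/31.
Back-substitute into (2): P₂ = (356 + 1×996/31) / 8 = 1504/31.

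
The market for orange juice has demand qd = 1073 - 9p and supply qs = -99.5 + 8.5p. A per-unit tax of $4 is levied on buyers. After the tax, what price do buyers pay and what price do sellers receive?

Buyers pay 2413/35, sellers receive 2273/35

Pre-tax equilibrium: p* = 67, q* = 470.
Tax on buyers shifts demand to qd = 1073 − 9(p + 4) = 1037 - 9p.
1037 - 9p = -99.5 + 8.5p gives seller price ps = 2273/35; buyers pay pb = 2273/35 + 4 = 2413/35.
New quantity: q = 1073 − 9(2413/35) = 15838/35.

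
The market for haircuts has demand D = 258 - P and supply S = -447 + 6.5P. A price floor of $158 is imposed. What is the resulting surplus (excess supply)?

Surplus = 480

Equilibrium price would be P* = 94, so the floor at 158 binds.
At P = 158: D = 100, S = 580.
Surplus = 580 − 100 = 480.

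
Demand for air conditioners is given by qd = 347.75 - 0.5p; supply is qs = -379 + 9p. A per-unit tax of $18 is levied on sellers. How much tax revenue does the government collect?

Tax revenue = 102933/19

Pre-tax equilibrium: p* = 76.5, q* = 309.5.
Tax on sellers shifts supply to qs = -379 + 9(p − 18) = -541 + 9p.
347.75 - 0.5p = -541 + 9p gives buyer price pb = 3555/38; sellers receive ps = 3555/38 − 18 = 2871/38.
New quantity: q = 347.75 − 0.5(3555/38) = 11437/38.
Revenue = 18 × 11437/38 = 102933/19.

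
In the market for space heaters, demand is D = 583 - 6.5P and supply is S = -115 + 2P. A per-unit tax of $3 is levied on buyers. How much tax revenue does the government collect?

Pre-tax equilibrium: P* = 1396/17, Q* = 837/17.
Tax on buyers shifts demand to D = 583 − 6.5(P + 3) = 563.5 - 6.5P.
563.5 - 6.5P = -115 + 2P gives seller price Ps = 1357/17; buyers pay Pb = 1357/17 + 3 = 1408/17.
New quantity: Q = 583 − 6.5(1408/17) = 759/17.
Revenue = 3 × 759/17 = 2277/17.

Tax revenue = 2277/17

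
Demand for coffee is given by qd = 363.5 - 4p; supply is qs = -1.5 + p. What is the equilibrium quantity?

q* = 71.5

Set qd = qs: 363.5 - 4p = -1.5 + p.
365 = 5p, so p* = 73.
q* = 363.5 − 4(73) = 71.5.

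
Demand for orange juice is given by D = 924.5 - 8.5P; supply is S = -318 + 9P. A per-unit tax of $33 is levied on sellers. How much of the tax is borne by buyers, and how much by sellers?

Buyers bear 594/35, sellers bear 561/35

Pre-tax equilibrium: P* = 71, Q* = 321.
Tax on sellers shifts supply to S = -318 + 9(P − 33) = -615 + 9P.
924.5 - 8.5P = -615 + 9P gives buyer price Pb = 3079/35; sellers receive Ps = 3079/35 − 33 = 1924/35.
New quantity: Q = 924.5 − 8.5(3079/35) = 6186/35.
Buyer burden = 3079/35 − 71 = 594/35; seller burden = 71 − 1924/35 = 561/35.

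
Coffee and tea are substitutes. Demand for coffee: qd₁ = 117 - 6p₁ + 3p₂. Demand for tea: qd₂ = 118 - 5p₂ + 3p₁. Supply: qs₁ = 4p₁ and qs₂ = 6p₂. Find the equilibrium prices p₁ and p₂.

p₁ = 1641/101, p₂ = 1531/101

Market 1: 117 - 6p₁ + 3p₂ = 4p₁ → 10p₁ - 3p₂ = 117.
Market 2: 11p₂ - 3p₁ = 118.
Eliminating p₂: 11×(1) + 3×(2) gives 101p₁ = 1641, so p₁ = 1641/101.
Back-substitute into (2): p₂ = (118 + 3×1641/101) / 11 = 1531/101.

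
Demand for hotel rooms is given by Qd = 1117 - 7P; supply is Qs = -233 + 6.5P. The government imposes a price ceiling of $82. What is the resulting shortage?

Shortage = 243

Equilibrium price would be P* = 100, so the ceiling at 82 binds.
At P = 82: Qd = 1117 − 7(82) = 543, Qs = -233 + 6.5(82) = 300.
Shortage = 543 − 300 = 243.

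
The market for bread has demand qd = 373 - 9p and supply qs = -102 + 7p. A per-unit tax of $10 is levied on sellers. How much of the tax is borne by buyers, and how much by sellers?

Buyers bear $4.375, sellers bear $5.625

Pre-tax equilibrium: p* = 29.6875, q* = 105.8125.
Tax on sellers shifts supply to qs = -102 + 7(p − 10) = -172 + 7p.
373 - 9p = -172 + 7p gives buyer price pb = 34.0625; sellers receive ps = 34.0625 − 10 = 24.0625.
New quantity: q = 373 − 9(34.0625) = 66.4375.
Buyer burden = 34.0625 − 29.6875 = 4.375; seller burden = 29.6875 − 24.0625 = 5.625.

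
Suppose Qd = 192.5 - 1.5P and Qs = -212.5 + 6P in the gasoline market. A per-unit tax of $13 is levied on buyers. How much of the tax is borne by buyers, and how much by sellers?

Buyers bear $10.4, sellers bear $2.6

Pre-tax equilibrium: P* = 54, Q* = 111.5.
Tax on buyers shifts demand to Qd = 192.5 − 1.5(P + 13) = 173 - 1.5P.
173 - 1.5P = -212.5 + 6P gives seller price Ps = 51.4; buyers pay Pb = 51.4 + 13 = 64.4.
New quantity: Q = 192.5 − 1.5(64.4) = 95.9.
Buyer burden = 64.4 − 54 = 10.4; seller burden = 54 − 51.4 = 2.6.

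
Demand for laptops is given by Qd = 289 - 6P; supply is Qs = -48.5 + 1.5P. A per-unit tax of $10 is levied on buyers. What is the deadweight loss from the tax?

Deadweight loss = 60

Pre-tax equilibrium: P* = 45, Q* = 19.
Tax on buyers shifts demand to Qd = 289 − 6(P + 10) = 229 - 6P.
229 - 6P = -48.5 + 1.5P gives seller price Ps = 37; buyers pay Pb = 37 + 10 = 47.
New quantity: Q = 289 − 6(47) = 7.
DWL = ½ × 10 × (19 − 7) = 60.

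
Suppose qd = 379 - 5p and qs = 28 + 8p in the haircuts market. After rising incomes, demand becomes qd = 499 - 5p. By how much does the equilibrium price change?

Δp = 120/13

Original equilibrium: p* = 27, q* = 244.
New equilibrium: 499 - 5p = 28 + 8p, so 471 = 13p and p' = 471/13; q' = 499 − 5(471/13) = 4132/13.
Change in price: 471/13 − 27 = 120/13.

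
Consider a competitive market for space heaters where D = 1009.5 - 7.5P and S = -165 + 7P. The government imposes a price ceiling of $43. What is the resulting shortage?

Shortage = 551

Equilibrium price would be P* = 81, so the ceiling at 43 binds.
At P = 43: D = 1009.5 − 7.5(43) = 687, S = -165 + 7(43) = 136.
Shortage = 687 − 136 = 551.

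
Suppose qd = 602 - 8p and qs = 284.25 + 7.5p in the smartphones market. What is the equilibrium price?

p* = 20.5

Set qd = qs: 602 - 8p = 284.25 + 7.5p.
317.75 = 15.5p, so p* = 20.5.
q* = 602 − 8(20.5) = 438.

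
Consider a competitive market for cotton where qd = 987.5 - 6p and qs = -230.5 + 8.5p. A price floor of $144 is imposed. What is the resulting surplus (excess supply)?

Surplus = 870

Equilibrium price would be p* = 84, so the floor at 144 binds.
At p = 144: qd = 123.5, qs = 993.5.
Surplus = 993.5 − 123.5 = 870.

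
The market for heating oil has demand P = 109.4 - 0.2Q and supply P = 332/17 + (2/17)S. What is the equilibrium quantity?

Q* = 7639/27

Set the two price expressions equal: 109.4 - 0.2Q = 332/17 + (2/17)Q.
7639/85 = (27/85)Q, so Q* = 7639/27.
P* = 109.4 − (0.2)(7639/27) = 1426/27.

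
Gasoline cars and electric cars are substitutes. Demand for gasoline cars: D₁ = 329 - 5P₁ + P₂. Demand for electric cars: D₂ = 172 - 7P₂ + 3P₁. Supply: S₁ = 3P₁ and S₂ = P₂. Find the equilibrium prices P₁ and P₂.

P₁ = 2804/61, P₂ = 2363/61

Market 1: 329 - 5P₁ + P₂ = 3P₁ → 8P₁ - P₂ = 329.
Market 2: 8P₂ - 3P₁ = 172.
Eliminating P₂: 8×(1) + 1×(2) gives 61P₁ = 2804, so P₁ = 2804/61.
Back-substitute into (2): P₂ = (172 + 3×2804/61) / 8 = 2363/61.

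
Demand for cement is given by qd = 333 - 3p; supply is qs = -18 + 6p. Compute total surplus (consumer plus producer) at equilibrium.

Total surplus = 11664

Equilibrium: 333 - 3p = -18 + 6p gives p* = 39, q* = 216.
Demand choke price: p = 111; supply starts at p = 3.
CS = ½(111 − 39)(216) = 7776; PS = ½(39 − 3)(216) = 3888.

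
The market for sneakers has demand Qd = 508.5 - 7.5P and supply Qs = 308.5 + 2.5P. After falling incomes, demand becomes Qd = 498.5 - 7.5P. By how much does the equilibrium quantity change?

ΔQ = -2.5

Original equilibrium: P* = 20, Q* = 358.5.
New equilibrium: 498.5 - 7.5P = 308.5 + 2.5P, so 190 = 10P and P' = 19; Q' = 498.5 − 7.5(19) = 356.
Change in quantity: 356 − 358.5 = -2.5.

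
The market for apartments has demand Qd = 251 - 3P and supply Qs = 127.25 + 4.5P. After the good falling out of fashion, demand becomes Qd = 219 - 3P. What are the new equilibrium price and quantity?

P' = 367/30, Q' = 182.3

Original equilibrium: P* = 16.5, Q* = 201.5.
New equilibrium: 219 - 3P = 127.25 + 4.5P, so 91.75 = 7.5P and P' = 367/30; Q' = 219 − 3(367/30) = 182.3.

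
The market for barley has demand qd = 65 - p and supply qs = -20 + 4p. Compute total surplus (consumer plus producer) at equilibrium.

Equilibrium: 65 - p = -20 + 4p gives p* = 17, q* = 48.
Demand choke price: p = 65; supply starts at p = 5.
CS = ½(65 − 17)(48) = 1152; PS = ½(17 − 5)(48) = 288.

Total surplus = 1440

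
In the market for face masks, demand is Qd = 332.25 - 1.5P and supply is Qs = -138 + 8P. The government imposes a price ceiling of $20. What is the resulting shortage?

Shortage = 280.25

Equilibrium price would be P* = 49.5, so the ceiling at 20 binds.
At P = 20: Qd = 332.25 − 1.5(20) = 302.25, Qs = -138 + 8(20) = 22.
Shortage = 302.25 − 22 = 280.25.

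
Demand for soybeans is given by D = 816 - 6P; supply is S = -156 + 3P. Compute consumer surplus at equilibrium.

Equilibrium: 816 - 6P = -156 + 3P gives P* = 108, Q* = 168.
Demand choke price (D = 0): P = 136.
CS = ½(136 − 108)(168) = 2352.

Consumer surplus = 2352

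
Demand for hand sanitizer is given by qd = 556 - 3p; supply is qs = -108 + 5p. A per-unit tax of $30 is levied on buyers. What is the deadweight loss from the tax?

Pre-tax equilibrium: p* = 83, q* = 307.
Tax on buyers shifts demand to qd = 556 − 3(p + 30) = 466 - 3p.
466 - 3p = -108 + 5p gives seller price ps = 71.75; buyers pay pb = 71.75 + 30 = 101.75.
New quantity: q = 556 − 3(101.75) = 250.75.
DWL = ½ × 30 × (307 − 250.75) = 843.75.

Deadweight loss = 843.75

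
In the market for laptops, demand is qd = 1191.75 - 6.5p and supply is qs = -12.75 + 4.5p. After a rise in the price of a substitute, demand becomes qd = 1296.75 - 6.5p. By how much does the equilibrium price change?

Δp = 105/11

Original equilibrium: p* = 109.5, q* = 480.
New equilibrium: 1296.75 - 6.5p = -12.75 + 4.5p, so 1309.5 = 11p and p' = 2619/22; q' = 1296.75 − 6.5(2619/22) = 11505/22.
Change in price: 2619/22 − 109.5 = 105/11.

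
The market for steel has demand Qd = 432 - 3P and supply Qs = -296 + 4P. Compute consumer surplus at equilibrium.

Consumer surplus = 2400

Equilibrium: 432 - 3P = -296 + 4P gives P* = 104, Q* = 120.
Demand choke price (Qd = 0): P = 144.
CS = ½(144 − 104)(120) = 2400.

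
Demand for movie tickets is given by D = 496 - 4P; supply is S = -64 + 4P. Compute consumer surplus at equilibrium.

Equilibrium: 496 - 4P = -64 + 4P gives P* = 70, Q* = 216.
Demand choke price (D = 0): P = 124.
CS = ½(124 − 70)(216) = 5832.

Consumer surplus = 5832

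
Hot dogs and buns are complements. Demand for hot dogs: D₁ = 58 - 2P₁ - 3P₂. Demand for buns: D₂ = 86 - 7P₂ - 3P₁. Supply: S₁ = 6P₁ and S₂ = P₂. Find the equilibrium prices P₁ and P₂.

Market 1: 58 - 2P₁ - 3P₂ = 6P₁ → 8P₁ + 3P₂ = 58.
Market 2: 8P₂ + 3P₁ = 86.
Eliminating P₂: 8×(1) − 3×(2) gives 55P₁ = 206, so P₁ = 206/55.
Back-substitute into (2): P₂ = (86 − 3×206/55) / 8 = 514/55.

P₁ = 206/55, P₂ = 514/55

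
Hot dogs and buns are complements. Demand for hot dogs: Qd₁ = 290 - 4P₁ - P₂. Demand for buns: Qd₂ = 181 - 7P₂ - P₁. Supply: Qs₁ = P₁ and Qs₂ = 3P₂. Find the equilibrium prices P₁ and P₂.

P₁ = 2719/49, P₂ = 615/49

Market 1: 290 - 4P₁ - P₂ = P₁ → 5P₁ + P₂ = 290.
Market 2: 10P₂ + P₁ = 181.
Eliminating P₂: 10×(1) − 1×(2) gives 49P₁ = 2719, so P₁ = 2719/49.
Back-substitute into (2): P₂ = (181 − 1×2719/49) / 10 = 615/49.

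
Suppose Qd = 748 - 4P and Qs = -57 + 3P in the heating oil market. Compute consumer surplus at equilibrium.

Consumer surplus = 10368

Equilibrium: 748 - 4P = -57 + 3P gives P* = 115, Q* = 288.
Demand choke price (Qd = 0): P = 187.
CS = ½(187 − 115)(288) = 10368.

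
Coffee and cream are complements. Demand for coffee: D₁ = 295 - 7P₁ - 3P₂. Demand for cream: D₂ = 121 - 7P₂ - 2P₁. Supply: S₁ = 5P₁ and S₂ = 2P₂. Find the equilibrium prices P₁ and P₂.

P₁ = 382/17, P₂ = 431/51

Market 1: 295 - 7P₁ - 3P₂ = 5P₁ → 12P₁ + 3P₂ = 295.
Market 2: 9P₂ + 2P₁ = 121.
Eliminating P₂: 9×(1) − 3×(2) gives 102P₁ = 2292, so P₁ = 382/17.
Back-substitute into (2): P₂ = (121 − 2×382/17) / 9 = 431/51.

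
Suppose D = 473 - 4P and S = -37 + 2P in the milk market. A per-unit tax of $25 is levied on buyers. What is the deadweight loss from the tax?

Deadweight loss = 1250/3

Pre-tax equilibrium: P* = 85, Q* = 133.
Tax on buyers shifts demand to D = 473 − 4(P + 25) = 373 - 4P.
373 - 4P = -37 + 2P gives seller price Ps = 205/3; buyers pay Pb = 205/3 + 25 = 280/3.
New quantity: Q = 473 − 4(280/3) = 299/3.
DWL = ½ × 25 × (133 − 299/3) = 1250/3.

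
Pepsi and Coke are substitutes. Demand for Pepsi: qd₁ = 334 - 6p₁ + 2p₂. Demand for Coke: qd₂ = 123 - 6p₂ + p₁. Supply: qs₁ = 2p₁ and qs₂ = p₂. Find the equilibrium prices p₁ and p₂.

Market 1: 334 - 6p₁ + 2p₂ = 2p₁ → 8p₁ - 2p₂ = 334.
Market 2: 7p₂ - p₁ = 123.
Eliminating p₂: 7×(1) + 2×(2) gives 54p₁ = 2584, so p₁ = 1292/27.
Back-substitute into (2): p₂ = (123 + 1×1292/27) / 7 = 659/27.

p₁ = 1292/27, p₂ = 659/27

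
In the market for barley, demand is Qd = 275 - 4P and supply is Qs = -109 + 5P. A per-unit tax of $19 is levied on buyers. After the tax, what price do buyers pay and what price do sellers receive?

Pre-tax equilibrium: P* = 128/3, Q* = 313/3.
Tax on buyers shifts demand to Qd = 275 − 4(P + 19) = 199 - 4P.
199 - 4P = -109 + 5P gives seller price Ps = 308/9; buyers pay Pb = 308/9 + 19 = 479/9.
New quantity: Q = 275 − 4(479/9) = 559/9.

Buyers pay 479/9, sellers receive 308/9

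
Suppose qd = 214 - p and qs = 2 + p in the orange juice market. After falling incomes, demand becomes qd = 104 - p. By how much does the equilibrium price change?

Δp = -55

Original equilibrium: p* = 106, q* = 108.
New equilibrium: 104 - p = 2 + p, so 102 = 2p and p' = 51; q' = 104 − 1(51) = 53.
Change in price: 51 − 106 = -55.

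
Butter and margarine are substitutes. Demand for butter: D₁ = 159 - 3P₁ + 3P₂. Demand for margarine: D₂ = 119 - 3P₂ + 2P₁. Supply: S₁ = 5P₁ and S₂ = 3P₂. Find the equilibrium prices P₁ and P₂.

Market 1: 159 - 3P₁ + 3P₂ = 5P₁ → 8P₁ - 3P₂ = 159.
Market 2: 6P₂ - 2P₁ = 119.
Eliminating P₂: 6×(1) + 3×(2) gives 42P₁ = 1311, so P₁ = 437/14.
Back-substitute into (2): P₂ = (119 + 2×437/14) / 6 = 635/21.

P₁ = 437/14, P₂ = 635/21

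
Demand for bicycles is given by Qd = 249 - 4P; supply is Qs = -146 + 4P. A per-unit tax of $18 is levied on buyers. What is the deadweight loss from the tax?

Deadweight loss = 324

Pre-tax equilibrium: P* = 49.375, Q* = 51.5.
Tax on buyers shifts demand to Qd = 249 − 4(P + 18) = 177 - 4P.
177 - 4P = -146 + 4P gives seller price Ps = 40.375; buyers pay Pb = 40.375 + 18 = 58.375.
New quantity: Q = 249 − 4(58.375) = 15.5.
DWL = ½ × 18 × (51.5 − 15.5) = 324.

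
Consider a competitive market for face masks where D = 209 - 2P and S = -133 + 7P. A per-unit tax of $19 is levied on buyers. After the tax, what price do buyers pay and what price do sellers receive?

Buyers pay 475/9, sellers receive 304/9

Pre-tax equilibrium: P* = 38, Q* = 133.
Tax on buyers shifts demand to D = 209 − 2(P + 19) = 171 - 2P.
171 - 2P = -133 + 7P gives seller price Ps = 304/9; buyers pay Pb = 304/9 + 19 = 475/9.
New quantity: Q = 209 − 2(475/9) = 931/9.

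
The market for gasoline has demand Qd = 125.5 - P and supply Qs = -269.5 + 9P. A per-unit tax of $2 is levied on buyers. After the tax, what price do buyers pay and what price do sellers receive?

Buyers pay $41.3, sellers receive $39.3

Pre-tax equilibrium: P* = 39.5, Q* = 86.
Tax on buyers shifts demand to Qd = 125.5 − 1(P + 2) = 123.5 - P.
123.5 - P = -269.5 + 9P gives seller price Ps = 39.3; buyers pay Pb = 39.3 + 2 = 41.3.
New quantity: Q = 125.5 − 1(41.3) = 84.2.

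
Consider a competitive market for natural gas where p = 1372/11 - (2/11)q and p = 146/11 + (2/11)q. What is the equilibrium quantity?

Set the two price expressions equal: 1372/11 - (2/11)q = 146/11 + (2/11)q.
1226/11 = (4/11)q, so q* = 306.5.
p* = 1372/11 − (2/11)(306.5) = 69.

q* = 306.5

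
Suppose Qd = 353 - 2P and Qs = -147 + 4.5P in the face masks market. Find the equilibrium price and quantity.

Set Qd = Qs: 353 - 2P = -147 + 4.5P.
500 = 6.5P, so P* = 1000/13.
Q* = 353 − 2(1000/13) = 2589/13.

P* = 1000/13, Q* = 2589/13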